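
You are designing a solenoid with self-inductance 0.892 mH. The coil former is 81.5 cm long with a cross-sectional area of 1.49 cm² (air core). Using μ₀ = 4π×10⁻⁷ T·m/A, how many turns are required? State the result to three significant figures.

A = 1.49 cm² = 1.490×10^-4 m².
From L = μ₀N²A/ℓ, N = √(Lℓ / (μ₀A)).
N = √[(8.920×10^-4)(0.815) / ((4π×10⁻⁷)×1.490×10^-4)] = √(3.883×10^6) ≈ 1970.4.

N ≈ 1970 turns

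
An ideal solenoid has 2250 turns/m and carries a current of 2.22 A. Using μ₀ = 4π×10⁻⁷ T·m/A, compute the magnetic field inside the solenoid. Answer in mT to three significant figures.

Inside a long solenoid, B = μ₀nI.
B = (4π×10⁻⁷)(2.250×10^3 m⁻¹)(2.22 A) = 6.277×10^-3 T.

B ≈ 6.28 mT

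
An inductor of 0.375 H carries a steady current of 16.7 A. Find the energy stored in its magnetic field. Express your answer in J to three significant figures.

U ≈ 52.3 J

Stored magnetic energy: U = ½LI².
U = ½(0.375 H)(16.7 A)² = 52.29 J.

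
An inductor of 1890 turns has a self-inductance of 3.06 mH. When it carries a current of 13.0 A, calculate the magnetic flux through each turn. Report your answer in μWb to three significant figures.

Φ_B ≈ 21.0 μWb

From L = NΦ_B/I, the flux per turn is Φ_B = LI/N.
Φ_B = (3.060×10^-3 H)(13.0 A)/1890 = 2.1048×10^-5 Wb.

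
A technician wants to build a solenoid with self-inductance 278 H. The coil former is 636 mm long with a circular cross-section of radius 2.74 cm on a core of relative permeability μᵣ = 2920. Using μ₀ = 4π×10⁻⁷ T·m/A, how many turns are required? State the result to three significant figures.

N ≈ 4520 turns

A = πr² = π(2.740×10^-2 m)² = 2.359×10^-3 m².
From L = μ₀μᵣN²A/ℓ, N = √(Lℓ / (μ₀μᵣA)).
N = √[(278)(0.636) / ((4π×10⁻⁷)(2920)×2.359×10^-3)] = √(2.043×10^7) ≈ 4519.9.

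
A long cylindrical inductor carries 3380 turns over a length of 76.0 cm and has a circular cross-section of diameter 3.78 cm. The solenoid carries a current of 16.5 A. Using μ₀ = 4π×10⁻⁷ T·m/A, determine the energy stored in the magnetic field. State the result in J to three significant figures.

A = π(d/2)² = π(1.890×10^-2 m)² = 1.122×10^-3 m².
L = μ₀N²A/ℓ = (4π×10⁻⁷)(3380)²(1.122×10^-3)/(0.76) = 2.120×10^-2 H.
U = ½LI² = ½(2.120×10^-2)(16.5)² = 2.886 J.

U ≈ 2.89 J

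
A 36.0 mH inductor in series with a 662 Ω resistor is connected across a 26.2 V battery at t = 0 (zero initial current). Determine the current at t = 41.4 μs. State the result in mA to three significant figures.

I ≈ 21.1 mA

τ = L/R = 3.600×10^-2/662 = 5.438×10^-5 s; final current I_∞ = ε/R = 26.2/662 = 3.958×10^-2 A.
I(t) = I_∞(1 − e^(−t/τ)) with t/τ = 0.761.
I = (3.958×10^-2)(1 − e^(−0.761)) = 2.109×10^-2 A.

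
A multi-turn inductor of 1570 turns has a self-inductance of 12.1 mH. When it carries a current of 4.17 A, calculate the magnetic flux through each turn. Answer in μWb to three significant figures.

From L = NΦ_B/I, the flux per turn is Φ_B = LI/N.
Φ_B = (1.210×10^-2 H)(4.17 A)/1570 = 3.214×10^-5 Wb.

Φ_B ≈ 32.1 μWb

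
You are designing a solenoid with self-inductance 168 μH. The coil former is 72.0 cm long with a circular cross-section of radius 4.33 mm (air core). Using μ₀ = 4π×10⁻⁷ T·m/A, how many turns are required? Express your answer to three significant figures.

A = πr² = π(4.330×10^-3 m)² = 5.890×10^-5 m².
From L = μ₀N²A/ℓ, N = √(Lℓ / (μ₀A)).
N = √[(1.680×10^-4)(0.72) / ((4π×10⁻⁷)×5.890×10^-5)] = √(1.634×10^6) ≈ 1278.4.

N ≈ 1280 turns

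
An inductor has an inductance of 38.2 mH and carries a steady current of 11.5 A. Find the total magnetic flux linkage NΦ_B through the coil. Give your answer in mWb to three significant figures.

From L = NΦ_B/I, the flux linkage is NΦ_B = LI.
NΦ_B = (3.820×10^-2 H)(11.5 A) = 0.4393 Wb.

NΦ_B ≈ 439 mWb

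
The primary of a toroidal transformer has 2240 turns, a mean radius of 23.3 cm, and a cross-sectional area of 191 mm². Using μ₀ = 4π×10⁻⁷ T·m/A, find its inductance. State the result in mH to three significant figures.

L ≈ 0.823 mH

For a thin toroid, L = μ₀N²A/(2πR).
L = (4π×10⁻⁷)(2240)²(1.910×10^-4) / (2π×0.233 m) = 8.226×10^-4 H.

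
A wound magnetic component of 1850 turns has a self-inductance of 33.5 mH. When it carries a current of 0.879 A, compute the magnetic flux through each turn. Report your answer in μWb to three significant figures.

Φ_B ≈ 15.9 μWb

From L = NΦ_B/I, the flux per turn is Φ_B = LI/N.
Φ_B = (3.350×10^-2 H)(0.879 A)/1850 = 1.592×10^-5 Wb.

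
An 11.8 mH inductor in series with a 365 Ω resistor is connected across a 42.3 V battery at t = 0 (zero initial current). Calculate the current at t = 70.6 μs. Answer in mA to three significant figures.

τ = L/R = 1.180×10^-2/365 = 3.233×10^-5 s; final current I_∞ = ε/R = 42.3/365 = 0.1159 A.
I(t) = I_∞(1 − e^(−t/τ)) with t/τ = 2.184.
I = (0.1159)(1 − e^(−2.184)) = 0.1028 A.

I ≈ 103 mA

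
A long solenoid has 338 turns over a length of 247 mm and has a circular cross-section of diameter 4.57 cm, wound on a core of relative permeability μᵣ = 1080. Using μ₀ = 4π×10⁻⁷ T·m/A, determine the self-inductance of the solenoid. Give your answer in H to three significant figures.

L ≈ 1.03 H

A = π(d/2)² = π(2.285×10^-2 m)² = 1.640×10^-3 m².
For a long solenoid, L = μ₀μᵣN²A/ℓ.
L = (4π×10⁻⁷)(1080)(338)²(1.640×10^-3)/(0.247 m) = 1.03 H.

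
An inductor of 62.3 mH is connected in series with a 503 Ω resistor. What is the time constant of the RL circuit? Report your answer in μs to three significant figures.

τ = L/R = (6.230×10^-2 H)/(503 Ω) = 1.239×10^-4 s.

τ ≈ 124 μs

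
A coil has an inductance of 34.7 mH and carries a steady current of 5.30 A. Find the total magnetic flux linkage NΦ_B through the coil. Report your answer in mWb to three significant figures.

From L = NΦ_B/I, the flux linkage is NΦ_B = LI.
NΦ_B = (3.470×10^-2 H)(5.30 A) = 0.1839 Wb.

NΦ_B ≈ 184 mWb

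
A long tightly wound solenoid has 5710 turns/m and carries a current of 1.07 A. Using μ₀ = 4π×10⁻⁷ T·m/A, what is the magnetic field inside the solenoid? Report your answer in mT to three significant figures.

B ≈ 7.68 mT

Inside a long solenoid, B = μ₀nI.
B = (4π×10⁻⁷)(5.710×10^3 m⁻¹)(1.07 A) = 7.678×10^-3 T.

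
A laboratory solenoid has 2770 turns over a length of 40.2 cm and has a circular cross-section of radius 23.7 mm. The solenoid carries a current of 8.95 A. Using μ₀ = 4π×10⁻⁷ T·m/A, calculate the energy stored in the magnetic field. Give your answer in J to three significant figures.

A = πr² = π(2.370×10^-2 m)² = 1.7646×10^-3 m².
L = μ₀N²A/ℓ = (4π×10⁻⁷)(2770)²(1.7646×10^-3)/(0.402) = 4.232×10^-2 H.
U = ½LI² = ½(4.232×10^-2)(8.95)² = 1.695 J.

U ≈ 1.70 J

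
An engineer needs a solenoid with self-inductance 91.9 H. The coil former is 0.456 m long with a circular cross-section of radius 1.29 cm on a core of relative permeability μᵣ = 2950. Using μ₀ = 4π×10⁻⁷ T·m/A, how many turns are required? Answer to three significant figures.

N ≈ 4650 turns

A = πr² = π(1.290×10^-2 m)² = 5.228×10^-4 m².
From L = μ₀μᵣN²A/ℓ, N = √(Lℓ / (μ₀μᵣA)).
N = √[(91.9)(0.456) / ((4π×10⁻⁷)(2950)×5.228×10^-4)] = √(2.162×10^7) ≈ 4650.1.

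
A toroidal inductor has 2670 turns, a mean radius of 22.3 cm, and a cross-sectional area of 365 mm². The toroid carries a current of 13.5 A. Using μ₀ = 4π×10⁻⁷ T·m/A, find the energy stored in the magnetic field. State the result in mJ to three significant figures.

U ≈ 213 mJ

L = μ₀N²A/(2πR) = (4π×10⁻⁷)(2670)²(3.650×10^-4)/(2π×0.223) = 2.334×10^-3 H.
U = ½LI² = ½(2.334×10^-3)(13.5)² = 0.2127 J.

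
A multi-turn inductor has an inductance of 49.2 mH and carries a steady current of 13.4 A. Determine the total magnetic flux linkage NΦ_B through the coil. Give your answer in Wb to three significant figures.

From L = NΦ_B/I, the flux linkage is NΦ_B = LI.
NΦ_B = (4.920×10^-2 H)(13.4 A) = 0.6593 Wb.

NΦ_B ≈ 0.659 Wb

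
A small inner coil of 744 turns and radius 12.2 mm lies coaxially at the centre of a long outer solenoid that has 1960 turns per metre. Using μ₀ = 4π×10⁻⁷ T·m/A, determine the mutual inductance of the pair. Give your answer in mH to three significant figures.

The outer solenoid produces a uniform field B₁ = μ₀n₁I₁ across the inner coil,
so the flux linkage is N₂Φ = N₂B₁A₂ = μ₀n₁N₂A₂·I₁, giving M = μ₀n₁N₂A₂.
A₂ = πr² = π(1.220×10^-2 m)² = 4.676×10^-4 m².
M = (4π×10⁻⁷)(1960)(744)(4.676×10^-4) = 8.569×10^-4 H.

M ≈ 0.857 mH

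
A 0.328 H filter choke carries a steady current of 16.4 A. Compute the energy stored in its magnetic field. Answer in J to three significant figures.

Stored magnetic energy: U = ½LI².
U = ½(0.328 H)(16.4 A)² = 44.11 J.

U ≈ 44.1 J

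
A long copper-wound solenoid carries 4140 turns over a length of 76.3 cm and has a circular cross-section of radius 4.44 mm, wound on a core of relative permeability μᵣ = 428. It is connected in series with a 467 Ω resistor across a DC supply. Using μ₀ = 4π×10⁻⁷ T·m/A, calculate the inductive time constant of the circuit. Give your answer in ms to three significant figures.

A = πr² = π(4.440×10^-3 m)² = 6.193×10^-5 m².
L = μ₀μᵣN²A/ℓ = (4π×10⁻⁷)(428)(4140)²(6.193×10^-5)/(0.763) = 0.7482 H.
τ = L/R = (0.7482)/(467) = 1.602×10^-3 s.

τ ≈ 1.60 ms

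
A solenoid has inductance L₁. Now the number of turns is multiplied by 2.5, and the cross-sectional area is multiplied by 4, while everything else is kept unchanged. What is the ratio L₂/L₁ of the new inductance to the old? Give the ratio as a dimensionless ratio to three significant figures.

For a solenoid, L ∝ μᵣN²A/ℓ.
L₂/L₁ = (2.5)^2 × (4) = 25.0.

L₂/L₁ = 25.0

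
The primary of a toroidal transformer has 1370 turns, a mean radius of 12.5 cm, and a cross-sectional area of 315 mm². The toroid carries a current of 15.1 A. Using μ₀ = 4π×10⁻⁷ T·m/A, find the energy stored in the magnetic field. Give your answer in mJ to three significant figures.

U ≈ 108 mJ

L = μ₀N²A/(2πR) = (4π×10⁻⁷)(1370)²(3.150×10^-4)/(2π×0.125) = 9.460×10^-4 H.
U = ½LI² = ½(9.460×10^-4)(15.1)² = 0.1078 J.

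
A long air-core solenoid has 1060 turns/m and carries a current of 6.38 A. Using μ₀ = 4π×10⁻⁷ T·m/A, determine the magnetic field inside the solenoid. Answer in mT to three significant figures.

B ≈ 8.50 mT

Inside a long solenoid, B = μ₀nI.
B = (4π×10⁻⁷)(1.060×10^3 m⁻¹)(6.38 A) = 8.498×10^-3 T.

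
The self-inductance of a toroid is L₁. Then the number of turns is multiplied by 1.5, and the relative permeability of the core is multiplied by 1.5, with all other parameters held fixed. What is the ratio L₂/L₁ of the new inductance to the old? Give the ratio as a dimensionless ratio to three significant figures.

For a toroid, L ∝ μᵣN²A/R.
L₂/L₁ = (1.5)^2 × (1.5) = 3.38.

L₂/L₁ = 3.38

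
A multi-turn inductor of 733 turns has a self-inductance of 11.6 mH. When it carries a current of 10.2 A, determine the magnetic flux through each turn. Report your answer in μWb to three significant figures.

From L = NΦ_B/I, the flux per turn is Φ_B = LI/N.
Φ_B = (1.160×10^-2 H)(10.2 A)/733 = 1.614×10^-4 Wb.

Φ_B ≈ 161 μWb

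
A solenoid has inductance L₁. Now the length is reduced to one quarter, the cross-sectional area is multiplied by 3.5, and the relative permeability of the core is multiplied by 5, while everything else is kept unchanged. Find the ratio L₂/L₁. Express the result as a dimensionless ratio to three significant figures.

For a solenoid, L ∝ μᵣN²A/ℓ.
L₂/L₁ = (0.25)^-1 × (3.5) × (5) = 70.0.

L₂/L₁ = 70.0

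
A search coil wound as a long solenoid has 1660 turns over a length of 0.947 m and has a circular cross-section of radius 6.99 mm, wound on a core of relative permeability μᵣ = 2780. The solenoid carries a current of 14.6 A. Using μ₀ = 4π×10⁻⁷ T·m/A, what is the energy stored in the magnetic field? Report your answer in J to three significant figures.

A = πr² = π(6.990×10^-3 m)² = 1.53499×10^-4 m².
L = μ₀μᵣN²A/ℓ = (4π×10⁻⁷)(2780)(1660)²(1.53499×10^-4)/(0.947) = 1.56 H.
U = ½LI² = ½(1.56)(14.6)² = 166.3 J.

U ≈ 166 J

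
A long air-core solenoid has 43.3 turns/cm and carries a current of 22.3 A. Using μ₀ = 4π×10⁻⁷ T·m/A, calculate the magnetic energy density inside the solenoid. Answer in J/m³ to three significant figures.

B = μ₀nI = (4π×10⁻⁷)(4.330×10^3)(22.3) = 0.1213 T.
u = B²/(2μ₀) = (0.1213)²/(2×4π×10⁻⁷) = 5.858×10^3 J/m³.

u ≈ 5860 J/m³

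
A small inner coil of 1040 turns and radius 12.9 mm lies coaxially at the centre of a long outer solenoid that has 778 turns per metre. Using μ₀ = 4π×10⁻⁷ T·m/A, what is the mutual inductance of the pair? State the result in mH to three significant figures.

The outer solenoid produces a uniform field B₁ = μ₀n₁I₁ across the inner coil,
so the flux linkage is N₂Φ = N₂B₁A₂ = μ₀n₁N₂A₂·I₁, giving M = μ₀n₁N₂A₂.
A₂ = πr² = π(1.290×10^-2 m)² = 5.228×10^-4 m².
M = (4π×10⁻⁷)(778)(1040)(5.228×10^-4) = 5.316×10^-4 H.

M ≈ 0.532 mH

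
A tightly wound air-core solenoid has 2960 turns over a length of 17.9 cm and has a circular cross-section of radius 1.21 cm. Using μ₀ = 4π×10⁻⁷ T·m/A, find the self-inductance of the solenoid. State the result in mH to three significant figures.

L ≈ 28.3 mH

A = πr² = π(1.210×10^-2 m)² = 4.600×10^-4 m².
For a long solenoid, L = μ₀N²A/ℓ.
L = (4π×10⁻⁷)(2960)²(4.600×10^-4)/(0.179 m) = 2.829×10^-2 H.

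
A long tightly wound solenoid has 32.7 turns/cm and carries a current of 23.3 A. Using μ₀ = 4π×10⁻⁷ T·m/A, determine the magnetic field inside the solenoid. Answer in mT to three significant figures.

B ≈ 95.7 mT

Inside a long solenoid, B = μ₀nI.
B = (4π×10⁻⁷)(3.270×10^3 m⁻¹)(23.3 A) = 9.574×10^-2 T.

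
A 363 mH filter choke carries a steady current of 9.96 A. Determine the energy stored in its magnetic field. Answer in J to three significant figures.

U ≈ 18.0 J

Stored magnetic energy: U = ½LI².
U = ½(0.363 H)(9.96 A)² = 18.01 J.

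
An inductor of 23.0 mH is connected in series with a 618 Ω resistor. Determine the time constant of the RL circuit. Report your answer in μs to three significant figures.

τ ≈ 37.2 μs

τ = L/R = (2.300×10^-2 H)/(618 Ω) = 3.722×10^-5 s.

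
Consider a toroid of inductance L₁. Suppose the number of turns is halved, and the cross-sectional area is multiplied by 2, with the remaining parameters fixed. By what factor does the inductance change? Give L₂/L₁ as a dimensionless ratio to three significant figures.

L₂/L₁ = 0.500

For a toroid, L ∝ μᵣN²A/R.
L₂/L₁ = (0.5)^2 × (2) = 0.500.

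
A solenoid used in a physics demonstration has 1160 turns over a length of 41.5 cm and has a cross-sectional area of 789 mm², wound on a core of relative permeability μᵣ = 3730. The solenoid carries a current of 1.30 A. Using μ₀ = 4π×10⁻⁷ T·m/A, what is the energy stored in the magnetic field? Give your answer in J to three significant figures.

A = 789 mm² = 7.890×10^-4 m².
L = μ₀μᵣN²A/ℓ = (4π×10⁻⁷)(3730)(1160)²(7.890×10^-4)/(0.415) = 11.99 H.
U = ½LI² = ½(11.99)(1.30)² = 10.13 J.

U ≈ 10.1 J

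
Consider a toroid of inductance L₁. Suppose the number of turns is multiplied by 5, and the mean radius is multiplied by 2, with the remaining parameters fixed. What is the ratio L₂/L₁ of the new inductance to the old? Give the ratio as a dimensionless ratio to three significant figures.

For a toroid, L ∝ μᵣN²A/R.
L₂/L₁ = (5)^2 × (2)^-1 = 12.5.

L₂/L₁ = 12.5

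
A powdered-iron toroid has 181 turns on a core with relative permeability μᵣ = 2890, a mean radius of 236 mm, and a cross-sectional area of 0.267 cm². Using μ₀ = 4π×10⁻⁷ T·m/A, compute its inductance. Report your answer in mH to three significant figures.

For a thin toroid, L = μ₀μᵣN²A/(2πR).
L = (4π×10⁻⁷)(2890)(181)²(2.670×10^-5) / (2π×0.236 m) = 2.142×10^-3 H.

L ≈ 2.14 mH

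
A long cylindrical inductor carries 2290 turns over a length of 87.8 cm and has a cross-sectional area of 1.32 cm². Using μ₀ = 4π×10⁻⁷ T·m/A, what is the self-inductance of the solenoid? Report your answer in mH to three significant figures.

L ≈ 0.991 mH

A = 1.32 cm² = 1.320×10^-4 m².
For a long solenoid, L = μ₀N²A/ℓ.
L = (4π×10⁻⁷)(2290)²(1.320×10^-4)/(0.878 m) = 9.907×10^-4 H.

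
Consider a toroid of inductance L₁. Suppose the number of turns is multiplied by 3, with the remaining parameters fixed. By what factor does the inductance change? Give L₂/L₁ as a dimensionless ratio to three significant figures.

L₂/L₁ = 9.00

For a toroid, L ∝ μᵣN²A/R.
L₂/L₁ = (3)^2 = 9.00.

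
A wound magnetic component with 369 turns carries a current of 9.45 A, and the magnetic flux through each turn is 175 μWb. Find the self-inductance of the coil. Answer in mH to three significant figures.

Self-inductance is defined by L = NΦ_B/I (flux linkage over current).
L = (369)(1.750×10^-4 Wb)/(9.45 A) = 6.833×10^-3 H.

L ≈ 6.83 mH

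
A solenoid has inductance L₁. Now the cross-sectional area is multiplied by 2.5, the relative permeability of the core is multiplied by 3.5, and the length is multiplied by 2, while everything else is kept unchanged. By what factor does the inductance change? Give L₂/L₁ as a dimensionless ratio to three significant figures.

For a solenoid, L ∝ μᵣN²A/ℓ.
L₂/L₁ = (2.5) × (3.5) × (2)^-1 = 4.38.

L₂/L₁ = 4.38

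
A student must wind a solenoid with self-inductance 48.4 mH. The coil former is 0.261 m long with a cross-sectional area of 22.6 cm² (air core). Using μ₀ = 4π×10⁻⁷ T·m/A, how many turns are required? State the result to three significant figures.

N ≈ 2110 turns

A = 22.6 cm² = 2.260×10^-3 m².
From L = μ₀N²A/ℓ, N = √(Lℓ / (μ₀A)).
N = √[(4.840×10^-2)(0.261) / ((4π×10⁻⁷)×2.260×10^-3)] = √(4.448×10^6) ≈ 2109.0.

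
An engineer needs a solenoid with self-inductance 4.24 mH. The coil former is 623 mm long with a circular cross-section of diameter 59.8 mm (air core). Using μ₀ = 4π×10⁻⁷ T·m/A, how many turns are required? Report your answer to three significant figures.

A = π(d/2)² = π(2.990×10^-2 m)² = 2.809×10^-3 m².
From L = μ₀N²A/ℓ, N = √(Lℓ / (μ₀A)).
N = √[(4.240×10^-3)(0.623) / ((4π×10⁻⁷)×2.809×10^-3)] = √(7.484×10^5) ≈ 865.1.

N ≈ 865 turns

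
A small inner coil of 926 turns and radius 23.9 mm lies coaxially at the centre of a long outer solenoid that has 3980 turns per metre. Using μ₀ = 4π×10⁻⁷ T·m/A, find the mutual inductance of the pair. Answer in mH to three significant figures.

M ≈ 8.31 mH

The outer solenoid produces a uniform field B₁ = μ₀n₁I₁ across the inner coil,
so the flux linkage is N₂Φ = N₂B₁A₂ = μ₀n₁N₂A₂·I₁, giving M = μ₀n₁N₂A₂.
A₂ = πr² = π(2.390×10^-2 m)² = 1.7945×10^-3 m².
M = (4π×10⁻⁷)(3980)(926)(1.7945×10^-3) = 8.311×10^-3 H.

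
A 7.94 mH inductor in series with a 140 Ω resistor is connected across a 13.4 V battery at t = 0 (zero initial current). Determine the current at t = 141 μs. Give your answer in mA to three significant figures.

I ≈ 87.7 mA

τ = L/R = 7.940×10^-3/140 = 5.671×10^-5 s; final current I_∞ = ε/R = 13.4/140 = 9.571×10^-2 A.
I(t) = I_∞(1 − e^(−t/τ)) with t/τ = 2.486.
I = (9.571×10^-2)(1 − e^(−2.486)) = 8.7748×10^-2 A.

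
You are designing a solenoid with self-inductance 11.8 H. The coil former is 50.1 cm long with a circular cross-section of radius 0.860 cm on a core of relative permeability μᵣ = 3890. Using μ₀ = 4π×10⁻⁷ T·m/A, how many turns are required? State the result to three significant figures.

A = πr² = π(8.600×10^-3 m)² = 2.324×10^-4 m².
From L = μ₀μᵣN²A/ℓ, N = √(Lℓ / (μ₀μᵣA)).
N = √[(11.8)(0.501) / ((4π×10⁻⁷)(3890)×2.324×10^-4)] = √(5.2049×10^6) ≈ 2281.4.

N ≈ 2280 turns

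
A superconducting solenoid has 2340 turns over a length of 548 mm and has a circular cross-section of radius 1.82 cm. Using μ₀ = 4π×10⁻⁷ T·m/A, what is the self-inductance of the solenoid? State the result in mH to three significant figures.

A = πr² = π(1.820×10^-2 m)² = 1.041×10^-3 m².
For a long solenoid, L = μ₀N²A/ℓ.
L = (4π×10⁻⁷)(2340)²(1.041×10^-3)/(0.548 m) = 1.307×10^-2 H.

L ≈ 13.1 mH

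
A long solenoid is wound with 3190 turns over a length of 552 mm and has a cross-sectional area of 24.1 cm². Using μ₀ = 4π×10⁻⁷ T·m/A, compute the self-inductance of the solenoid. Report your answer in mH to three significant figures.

L ≈ 55.8 mH

A = 24.1 cm² = 2.410×10^-3 m².
For a long solenoid, L = μ₀N²A/ℓ.
L = (4π×10⁻⁷)(3190)²(2.410×10^-3)/(0.552 m) = 5.583×10^-2 H.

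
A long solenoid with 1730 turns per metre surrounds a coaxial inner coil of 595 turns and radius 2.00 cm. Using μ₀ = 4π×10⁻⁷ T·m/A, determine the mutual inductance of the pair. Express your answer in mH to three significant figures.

M ≈ 1.63 mH

The outer solenoid produces a uniform field B₁ = μ₀n₁I₁ across the inner coil,
so the flux linkage is N₂Φ = N₂B₁A₂ = μ₀n₁N₂A₂·I₁, giving M = μ₀n₁N₂A₂.
A₂ = πr² = π(2.000×10^-2 m)² = 1.257×10^-3 m².
M = (4π×10⁻⁷)(1730)(595)(1.257×10^-3) = 1.625×10^-3 H.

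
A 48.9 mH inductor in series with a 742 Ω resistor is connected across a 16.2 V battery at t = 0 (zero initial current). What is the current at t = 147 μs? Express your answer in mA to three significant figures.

I ≈ 19.5 mA

τ = L/R = 4.890×10^-2/742 = 6.590×10^-5 s; final current I_∞ = ε/R = 16.2/742 = 2.183×10^-2 A.
I(t) = I_∞(1 − e^(−t/τ)) with t/τ = 2.231.
I = (2.183×10^-2)(1 − e^(−2.231)) = 1.949×10^-2 A.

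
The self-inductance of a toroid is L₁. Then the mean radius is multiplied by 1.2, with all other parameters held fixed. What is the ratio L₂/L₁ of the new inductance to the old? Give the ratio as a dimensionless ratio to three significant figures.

L₂/L₁ = 0.833

For a toroid, L ∝ μᵣN²A/R.
L₂/L₁ = (1.2)^-1 = 0.833.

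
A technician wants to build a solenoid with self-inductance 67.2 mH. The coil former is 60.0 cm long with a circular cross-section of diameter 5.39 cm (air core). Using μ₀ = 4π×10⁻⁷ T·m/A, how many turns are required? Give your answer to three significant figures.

N ≈ 3750 turns

A = π(d/2)² = π(2.695×10^-2 m)² = 2.282×10^-3 m².
From L = μ₀N²A/ℓ, N = √(Lℓ / (μ₀A)).
N = √[(6.720×10^-2)(0.6) / ((4π×10⁻⁷)×2.282×10^-3)] = √(1.406×10^7) ≈ 3749.9.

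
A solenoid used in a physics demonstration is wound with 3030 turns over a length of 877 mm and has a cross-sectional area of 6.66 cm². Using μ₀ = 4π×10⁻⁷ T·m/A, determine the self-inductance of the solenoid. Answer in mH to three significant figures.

A = 6.66 cm² = 6.660×10^-4 m².
For a long solenoid, L = μ₀N²A/ℓ.
L = (4π×10⁻⁷)(3030)²(6.660×10^-4)/(0.877 m) = 8.761×10^-3 H.

L ≈ 8.76 mH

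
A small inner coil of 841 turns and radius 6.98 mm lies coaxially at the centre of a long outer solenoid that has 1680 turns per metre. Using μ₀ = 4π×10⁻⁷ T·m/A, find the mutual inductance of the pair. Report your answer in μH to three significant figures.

The outer solenoid produces a uniform field B₁ = μ₀n₁I₁ across the inner coil,
so the flux linkage is N₂Φ = N₂B₁A₂ = μ₀n₁N₂A₂·I₁, giving M = μ₀n₁N₂A₂.
A₂ = πr² = π(6.980×10^-3 m)² = 1.531×10^-4 m².
M = (4π×10⁻⁷)(1680)(841)(1.531×10^-4) = 2.718×10^-4 H.

M ≈ 272 μH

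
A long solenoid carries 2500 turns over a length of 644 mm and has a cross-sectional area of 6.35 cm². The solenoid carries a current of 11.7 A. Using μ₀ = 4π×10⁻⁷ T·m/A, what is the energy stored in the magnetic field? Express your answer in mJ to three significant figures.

A = 6.35 cm² = 6.350×10^-4 m².
L = μ₀N²A/ℓ = (4π×10⁻⁷)(2500)²(6.350×10^-4)/(0.644) = 7.744×10^-3 H.
U = ½LI² = ½(7.744×10^-3)(11.7)² = 0.5301 J.

U ≈ 530 mJ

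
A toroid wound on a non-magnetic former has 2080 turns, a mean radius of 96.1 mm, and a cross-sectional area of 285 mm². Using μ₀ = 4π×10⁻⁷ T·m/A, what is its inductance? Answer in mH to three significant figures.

L ≈ 2.57 mH

For a thin toroid, L = μ₀N²A/(2πR).
L = (4π×10⁻⁷)(2080)²(2.850×10^-4) / (2π×9.610×10^-2 m) = 2.566×10^-3 H.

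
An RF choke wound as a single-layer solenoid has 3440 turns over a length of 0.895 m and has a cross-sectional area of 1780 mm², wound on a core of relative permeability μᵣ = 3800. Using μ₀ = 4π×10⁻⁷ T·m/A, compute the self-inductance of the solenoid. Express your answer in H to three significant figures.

A = 1780 mm² = 1.780×10^-3 m².
For a long solenoid, L = μ₀μᵣN²A/ℓ.
L = (4π×10⁻⁷)(3800)(3440)²(1.780×10^-3)/(0.895 m) = 112.4 H.

L ≈ 112 H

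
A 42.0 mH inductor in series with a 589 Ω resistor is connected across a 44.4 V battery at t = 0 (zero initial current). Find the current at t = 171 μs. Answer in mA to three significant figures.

τ = L/R = 4.200×10^-2/589 = 7.131×10^-5 s; final current I_∞ = ε/R = 44.4/589 = 7.538×10^-2 A.
I(t) = I_∞(1 − e^(−t/τ)) with t/τ = 2.398.
I = (7.538×10^-2)(1 − e^(−2.398)) = 6.853×10^-2 A.

I ≈ 68.5 mA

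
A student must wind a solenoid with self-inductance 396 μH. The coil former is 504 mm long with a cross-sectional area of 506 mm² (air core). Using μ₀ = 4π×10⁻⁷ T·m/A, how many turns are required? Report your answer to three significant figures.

A = 506 mm² = 5.060×10^-4 m².
From L = μ₀N²A/ℓ, N = √(Lℓ / (μ₀A)).
N = √[(3.960×10^-4)(0.504) / ((4π×10⁻⁷)×5.060×10^-4)] = √(3.139×10^5) ≈ 560.3.

N ≈ 560 turns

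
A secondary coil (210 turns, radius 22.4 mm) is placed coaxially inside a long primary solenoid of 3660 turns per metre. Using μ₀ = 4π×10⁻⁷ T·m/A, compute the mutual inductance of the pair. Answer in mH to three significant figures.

M ≈ 1.52 mH

The outer solenoid produces a uniform field B₁ = μ₀n₁I₁ across the inner coil,
so the flux linkage is N₂Φ = N₂B₁A₂ = μ₀n₁N₂A₂·I₁, giving M = μ₀n₁N₂A₂.
A₂ = πr² = π(2.240×10^-2 m)² = 1.576×10^-3 m².
M = (4π×10⁻⁷)(3660)(210)(1.576×10^-3) = 1.522×10^-3 H.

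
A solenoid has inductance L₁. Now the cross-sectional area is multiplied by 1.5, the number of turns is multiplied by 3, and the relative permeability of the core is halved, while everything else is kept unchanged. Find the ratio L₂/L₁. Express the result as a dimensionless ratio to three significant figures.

L₂/L₁ = 6.75

For a solenoid, L ∝ μᵣN²A/ℓ.
L₂/L₁ = (1.5) × (3)^2 × (0.5) = 6.75.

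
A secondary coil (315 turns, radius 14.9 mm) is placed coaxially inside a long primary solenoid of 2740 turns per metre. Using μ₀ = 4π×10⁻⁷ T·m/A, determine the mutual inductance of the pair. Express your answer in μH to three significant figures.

The outer solenoid produces a uniform field B₁ = μ₀n₁I₁ across the inner coil,
so the flux linkage is N₂Φ = N₂B₁A₂ = μ₀n₁N₂A₂·I₁, giving M = μ₀n₁N₂A₂.
A₂ = πr² = π(1.490×10^-2 m)² = 6.9746×10^-4 m².
M = (4π×10⁻⁷)(2740)(315)(6.9746×10^-4) = 7.5647×10^-4 H.

M ≈ 756 μH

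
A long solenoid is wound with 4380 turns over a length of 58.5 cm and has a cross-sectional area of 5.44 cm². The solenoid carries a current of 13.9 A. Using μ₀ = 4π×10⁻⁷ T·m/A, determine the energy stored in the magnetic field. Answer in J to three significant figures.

A = 5.44 cm² = 5.440×10^-4 m².
L = μ₀N²A/ℓ = (4π×10⁻⁷)(4380)²(5.440×10^-4)/(0.585) = 2.242×10^-2 H.
U = ½LI² = ½(2.242×10^-2)(13.9)² = 2.166 J.

U ≈ 2.17 J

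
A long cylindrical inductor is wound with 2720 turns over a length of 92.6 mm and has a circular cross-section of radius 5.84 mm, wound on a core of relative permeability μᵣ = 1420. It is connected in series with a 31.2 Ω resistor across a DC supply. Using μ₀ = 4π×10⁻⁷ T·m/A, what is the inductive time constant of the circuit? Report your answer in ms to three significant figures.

A = πr² = π(5.840×10^-3 m)² = 1.071×10^-4 m².
L = μ₀μᵣN²A/ℓ = (4π×10⁻⁷)(1420)(2720)²(1.071×10^-4)/(9.260×10^-2) = 15.28 H.
τ = L/R = (15.28)/(31.2) = 0.4896 s.

τ ≈ 490 ms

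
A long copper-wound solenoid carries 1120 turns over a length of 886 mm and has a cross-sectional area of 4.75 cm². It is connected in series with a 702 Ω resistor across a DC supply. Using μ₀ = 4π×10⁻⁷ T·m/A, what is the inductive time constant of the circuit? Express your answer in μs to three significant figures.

A = 4.75 cm² = 4.750×10^-4 m².
L = μ₀N²A/ℓ = (4π×10⁻⁷)(1120)²(4.750×10^-4)/(0.886) = 8.451×10^-4 H.
τ = L/R = (8.451×10^-4)/(702) = 1.204×10^-6 s.

τ ≈ 1.20 μs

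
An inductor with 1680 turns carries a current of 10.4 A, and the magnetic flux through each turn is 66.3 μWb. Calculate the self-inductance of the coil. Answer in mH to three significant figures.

Self-inductance is defined by L = NΦ_B/I (flux linkage over current).
L = (1680)(6.630×10^-5 Wb)/(10.4 A) = 1.071×10^-2 H.

L ≈ 10.7 mH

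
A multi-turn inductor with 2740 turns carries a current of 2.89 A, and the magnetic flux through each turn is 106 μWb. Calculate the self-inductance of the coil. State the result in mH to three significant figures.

L ≈ 100 mH

Self-inductance is defined by L = NΦ_B/I (flux linkage over current).
L = (2740)(1.060×10^-4 Wb)/(2.89 A) = 0.100498 H.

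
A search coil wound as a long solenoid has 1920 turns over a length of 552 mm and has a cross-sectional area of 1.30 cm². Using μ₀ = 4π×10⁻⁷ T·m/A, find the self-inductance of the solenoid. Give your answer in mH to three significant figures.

A = 1.30 cm² = 1.300×10^-4 m².
For a long solenoid, L = μ₀N²A/ℓ.
L = (4π×10⁻⁷)(1920)²(1.300×10^-4)/(0.552 m) = 1.091×10^-3 H.

L ≈ 1.09 mH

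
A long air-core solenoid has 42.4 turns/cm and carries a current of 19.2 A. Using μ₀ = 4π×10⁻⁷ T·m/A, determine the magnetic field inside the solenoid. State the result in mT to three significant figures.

B ≈ 102 mT

Inside a long solenoid, B = μ₀nI.
B = (4π×10⁻⁷)(4.240×10^3 m⁻¹)(19.2 A) = 0.1023 T.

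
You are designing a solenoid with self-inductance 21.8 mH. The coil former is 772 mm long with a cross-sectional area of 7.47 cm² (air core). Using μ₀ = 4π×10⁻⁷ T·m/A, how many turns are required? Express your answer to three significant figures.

N ≈ 4230 turns

A = 7.47 cm² = 7.470×10^-4 m².
From L = μ₀N²A/ℓ, N = √(Lℓ / (μ₀A)).
N = √[(2.180×10^-2)(0.772) / ((4π×10⁻⁷)×7.470×10^-4)] = √(1.793×10^7) ≈ 4234.2.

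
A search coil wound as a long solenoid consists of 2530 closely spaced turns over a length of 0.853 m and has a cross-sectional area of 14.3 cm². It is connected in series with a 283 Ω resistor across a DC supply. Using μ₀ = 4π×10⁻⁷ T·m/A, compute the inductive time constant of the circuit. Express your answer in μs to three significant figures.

τ ≈ 47.6 μs

A = 14.3 cm² = 1.430×10^-3 m².
L = μ₀N²A/ℓ = (4π×10⁻⁷)(2530)²(1.430×10^-3)/(0.853) = 1.348×10^-2 H.
τ = L/R = (1.348×10^-2)/(283) = 4.7649×10^-5 s.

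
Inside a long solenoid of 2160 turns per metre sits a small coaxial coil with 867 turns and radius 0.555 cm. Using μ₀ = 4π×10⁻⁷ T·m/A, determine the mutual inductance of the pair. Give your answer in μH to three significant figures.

The outer solenoid produces a uniform field B₁ = μ₀n₁I₁ across the inner coil,
so the flux linkage is N₂Φ = N₂B₁A₂ = μ₀n₁N₂A₂·I₁, giving M = μ₀n₁N₂A₂.
A₂ = πr² = π(5.550×10^-3 m)² = 9.677×10^-5 m².
M = (4π×10⁻⁷)(2160)(867)(9.677×10^-5) = 2.277×10^-4 H.

M ≈ 228 μH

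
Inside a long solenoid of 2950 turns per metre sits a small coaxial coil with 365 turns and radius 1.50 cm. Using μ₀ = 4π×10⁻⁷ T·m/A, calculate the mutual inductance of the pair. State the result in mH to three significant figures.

The outer solenoid produces a uniform field B₁ = μ₀n₁I₁ across the inner coil,
so the flux linkage is N₂Φ = N₂B₁A₂ = μ₀n₁N₂A₂·I₁, giving M = μ₀n₁N₂A₂.
A₂ = πr² = π(1.500×10^-2 m)² = 7.069×10^-4 m².
M = (4π×10⁻⁷)(2950)(365)(7.069×10^-4) = 9.564×10^-4 H.

M ≈ 0.956 mH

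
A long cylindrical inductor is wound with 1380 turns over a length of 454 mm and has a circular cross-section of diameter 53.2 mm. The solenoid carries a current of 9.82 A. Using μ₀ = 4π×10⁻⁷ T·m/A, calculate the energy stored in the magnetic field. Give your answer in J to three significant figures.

A = π(d/2)² = π(2.660×10^-2 m)² = 2.223×10^-3 m².
L = μ₀N²A/ℓ = (4π×10⁻⁷)(1380)²(2.223×10^-3)/(0.454) = 1.172×10^-2 H.
U = ½LI² = ½(1.172×10^-2)(9.82)² = 0.565 J.

U ≈ 0.565 J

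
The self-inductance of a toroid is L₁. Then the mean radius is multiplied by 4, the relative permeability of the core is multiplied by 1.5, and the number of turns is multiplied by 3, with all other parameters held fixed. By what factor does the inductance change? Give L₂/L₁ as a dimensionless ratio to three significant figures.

For a toroid, L ∝ μᵣN²A/R.
L₂/L₁ = (4)^-1 × (1.5) × (3)^2 = 3.38.

L₂/L₁ = 3.38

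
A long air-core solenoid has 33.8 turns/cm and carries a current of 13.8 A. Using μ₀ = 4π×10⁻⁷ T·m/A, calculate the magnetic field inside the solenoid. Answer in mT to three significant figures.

B ≈ 58.6 mT

Inside a long solenoid, B = μ₀nI.
B = (4π×10⁻⁷)(3.380×10^3 m⁻¹)(13.8 A) = 5.861×10^-2 T.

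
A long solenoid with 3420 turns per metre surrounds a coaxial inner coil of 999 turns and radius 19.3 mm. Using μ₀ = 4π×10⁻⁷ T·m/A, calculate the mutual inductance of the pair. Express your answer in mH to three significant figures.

M ≈ 5.02 mH

The outer solenoid produces a uniform field B₁ = μ₀n₁I₁ across the inner coil,
so the flux linkage is N₂Φ = N₂B₁A₂ = μ₀n₁N₂A₂·I₁, giving M = μ₀n₁N₂A₂.
A₂ = πr² = π(1.930×10^-2 m)² = 1.170×10^-3 m².
M = (4π×10⁻⁷)(3420)(999)(1.170×10^-3) = 5.024×10^-3 H.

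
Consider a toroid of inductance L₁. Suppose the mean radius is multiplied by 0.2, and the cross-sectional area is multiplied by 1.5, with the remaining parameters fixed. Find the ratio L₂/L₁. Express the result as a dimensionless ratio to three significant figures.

L₂/L₁ = 7.50

For a toroid, L ∝ μᵣN²A/R.
L₂/L₁ = (0.2)^-1 × (1.5) = 7.50.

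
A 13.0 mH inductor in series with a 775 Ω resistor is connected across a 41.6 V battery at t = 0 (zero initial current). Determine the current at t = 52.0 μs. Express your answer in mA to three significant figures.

I ≈ 51.3 mA

τ = L/R = 1.300×10^-2/775 = 1.677×10^-5 s; final current I_∞ = ε/R = 41.6/775 = 5.368×10^-2 A.
I(t) = I_∞(1 − e^(−t/τ)) with t/τ = 3.100.
I = (5.368×10^-2)(1 − e^(−3.100)) = 5.126×10^-2 A.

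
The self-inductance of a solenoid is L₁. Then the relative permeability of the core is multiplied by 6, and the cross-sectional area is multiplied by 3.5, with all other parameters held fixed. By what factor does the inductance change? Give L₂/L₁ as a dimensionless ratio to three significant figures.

L₂/L₁ = 21.0

For a solenoid, L ∝ μᵣN²A/ℓ.
L₂/L₁ = (6) × (3.5) = 21.0.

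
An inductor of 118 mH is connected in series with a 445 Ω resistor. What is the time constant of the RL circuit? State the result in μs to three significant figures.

τ = L/R = (0.118 H)/(445 Ω) = 2.652×10^-4 s.

τ ≈ 265 μs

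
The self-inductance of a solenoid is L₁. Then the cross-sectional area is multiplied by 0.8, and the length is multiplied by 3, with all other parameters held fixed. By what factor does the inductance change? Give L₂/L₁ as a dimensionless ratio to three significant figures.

For a solenoid, L ∝ μᵣN²A/ℓ.
L₂/L₁ = (0.8) × (3)^-1 = 0.267.

L₂/L₁ = 0.267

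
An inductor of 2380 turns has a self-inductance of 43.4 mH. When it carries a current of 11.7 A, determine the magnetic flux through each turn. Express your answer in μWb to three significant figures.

From L = NΦ_B/I, the flux per turn is Φ_B = LI/N.
Φ_B = (4.340×10^-2 H)(11.7 A)/2380 = 2.134×10^-4 Wb.

Φ_B ≈ 213 μWb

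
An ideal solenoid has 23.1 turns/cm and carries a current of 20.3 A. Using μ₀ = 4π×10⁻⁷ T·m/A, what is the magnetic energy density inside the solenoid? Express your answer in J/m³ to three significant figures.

u ≈ 1380 J/m³

B = μ₀nI = (4π×10⁻⁷)(2.310×10^3)(20.3) = 5.893×10^-2 T.
u = B²/(2μ₀) = (5.893×10^-2)²/(2×4π×10⁻⁷) = 1.382×10^3 J/m³.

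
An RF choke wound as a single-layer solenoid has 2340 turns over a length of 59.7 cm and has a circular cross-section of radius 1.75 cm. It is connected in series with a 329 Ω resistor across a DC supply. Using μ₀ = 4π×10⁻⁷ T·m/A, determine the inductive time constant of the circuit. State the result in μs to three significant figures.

τ ≈ 33.7 μs

A = πr² = π(1.750×10^-2 m)² = 9.621×10^-4 m².
L = μ₀N²A/ℓ = (4π×10⁻⁷)(2340)²(9.621×10^-4)/(0.597) = 1.109×10^-2 H.
τ = L/R = (1.109×10^-2)/(329) = 3.371×10^-5 s.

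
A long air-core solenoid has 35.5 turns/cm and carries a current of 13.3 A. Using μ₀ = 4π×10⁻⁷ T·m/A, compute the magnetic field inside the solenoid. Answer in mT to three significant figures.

B ≈ 59.3 mT

Inside a long solenoid, B = μ₀nI.
B = (4π×10⁻⁷)(3.550×10^3 m⁻¹)(13.3 A) = 5.933×10^-2 T.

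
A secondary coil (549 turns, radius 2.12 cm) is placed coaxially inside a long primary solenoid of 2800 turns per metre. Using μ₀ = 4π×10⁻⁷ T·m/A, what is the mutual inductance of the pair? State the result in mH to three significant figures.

M ≈ 2.73 mH

The outer solenoid produces a uniform field B₁ = μ₀n₁I₁ across the inner coil,
so the flux linkage is N₂Φ = N₂B₁A₂ = μ₀n₁N₂A₂·I₁, giving M = μ₀n₁N₂A₂.
A₂ = πr² = π(2.120×10^-2 m)² = 1.412×10^-3 m².
M = (4π×10⁻⁷)(2800)(549)(1.412×10^-3) = 2.727×10^-3 H.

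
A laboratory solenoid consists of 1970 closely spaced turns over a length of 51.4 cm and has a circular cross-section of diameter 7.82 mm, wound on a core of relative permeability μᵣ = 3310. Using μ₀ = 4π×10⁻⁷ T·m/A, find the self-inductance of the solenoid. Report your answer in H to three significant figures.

L ≈ 1.51 H

A = π(d/2)² = π(3.910×10^-3 m)² = 4.803×10^-5 m².
For a long solenoid, L = μ₀μᵣN²A/ℓ.
L = (4π×10⁻⁷)(3310)(1970)²(4.803×10^-5)/(0.514 m) = 1.508 H.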